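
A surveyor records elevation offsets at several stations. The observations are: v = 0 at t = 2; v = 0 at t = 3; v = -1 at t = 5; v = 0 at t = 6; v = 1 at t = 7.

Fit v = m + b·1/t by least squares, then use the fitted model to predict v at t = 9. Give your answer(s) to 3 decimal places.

v̂ = 0.102

Forming XᵀX = [[5, 47/35]; [47/35, 9907/22050]] and Xᵀv = [0, -2/35]ᵀ gives XᵀX·[m, b]ᵀ = Xᵀv.
Δ = 5·(9907/22050) − (47/35)² = 9773/22050.
m = (0·(9907/22050) − (47/35)·(-2/35))/(9773/22050) = 1692/9773; b = (5·(-2/35) − (47/35)·0)/(9773/22050) = -6300/9773.
At t = 9: v̂ = (1692/9773)·(1) + (-6300/9773)·(1/9) = 992/9773.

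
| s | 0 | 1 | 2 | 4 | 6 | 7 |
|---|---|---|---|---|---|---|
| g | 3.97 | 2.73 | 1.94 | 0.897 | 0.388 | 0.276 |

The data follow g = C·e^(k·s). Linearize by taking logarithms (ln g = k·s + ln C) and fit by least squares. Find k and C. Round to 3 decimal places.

Let Y = ln g. Fitting Y = k·s + ln C by least squares:
Σs = 20.0000, Σ(s)² = 106.0000, Σln g = 0.7030, Σs·ln g = -12.7971.
Normal system: [[106.0000, 20.0000]; [20.0000, 6]]·[k, ln C]ᵀ = [-12.7971, 0.7030]ᵀ.
Solving (det = 236.0000): k = -0.38492, ln C = 1.40023, so C = exp(1.40023) = 4.05614.

k = -0.385, C = 4.056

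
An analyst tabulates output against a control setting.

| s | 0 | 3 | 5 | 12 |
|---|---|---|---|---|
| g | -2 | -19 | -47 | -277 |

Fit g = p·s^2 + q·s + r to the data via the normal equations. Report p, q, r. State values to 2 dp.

p = -1.97, q = 0.73, r = -2.34

AᵀA·[p, q, r]ᵀ = Aᵀg reads: 21442·p + 1880·q + 178·r = -41234;  1880·p + 178·q + 20·r = -3616;  178·p + 20·q + 4·r = -345.
Solving the 3×3 system (Gaussian elimination) gives p = -48889/24846, q = 9079/12423, r = -19399/8282.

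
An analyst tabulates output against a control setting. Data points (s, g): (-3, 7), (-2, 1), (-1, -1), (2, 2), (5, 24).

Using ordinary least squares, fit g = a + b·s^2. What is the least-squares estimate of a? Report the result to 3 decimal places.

a = -2.489

The normal system XᵀX·[a, b]ᵀ = Xᵀg is [[5, 43]; [43, 739]]·[a, b]ᵀ = [33, 674]ᵀ.
Δ = 5·739 − 43² = 1846.
a = (33·739 − 43·674)/1846 = -4595/1846; b = (5·674 − 43·33)/1846 = 1951/1846.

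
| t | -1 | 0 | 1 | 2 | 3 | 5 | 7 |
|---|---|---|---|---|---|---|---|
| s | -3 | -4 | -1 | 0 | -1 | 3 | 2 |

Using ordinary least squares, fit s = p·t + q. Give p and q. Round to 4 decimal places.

Setting ∂/∂p … = 0 gives: 89·p + 17·q = 28;  17·p + 7·q = -4.
(Σt·t = 89, Σt = 17, Σ1 = 7, Σt·s = 28, Σs = -4.)
Eliminating q: 7·(row 1) − 17·(row 2) gives 334·p = 7·28 − 17·(-4) = 264, so p = 132/167.
Then q = ((-4) − 17·(132/167))/7 = -416/167.

p = 0.7904, q = -2.4910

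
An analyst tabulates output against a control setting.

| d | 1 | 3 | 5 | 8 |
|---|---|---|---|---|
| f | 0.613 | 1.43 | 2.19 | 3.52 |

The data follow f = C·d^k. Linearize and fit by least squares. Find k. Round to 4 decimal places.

Let Y = ln f. Fitting Y = k·ln d + ln C by least squares:
AᵀA = [[8.1213, 4.7875]; [4.7875, 4]], rhs = [4.2715, 1.9106]ᵀ  (here Σln d = 4.7875, Σ(ln d)² = 8.1213, Σln f = 1.9106, Σln d·ln f = 4.2715).
Solving (det = 9.5652): k = 0.82996, ln C = -0.51570.

k = 0.8300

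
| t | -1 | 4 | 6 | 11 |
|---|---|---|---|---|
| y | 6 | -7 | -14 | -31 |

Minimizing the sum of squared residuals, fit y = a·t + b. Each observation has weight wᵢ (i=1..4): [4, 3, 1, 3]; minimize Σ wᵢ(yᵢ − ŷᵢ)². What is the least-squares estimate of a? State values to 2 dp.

a = -3.08

AᵀWA·[a, b]ᵀ = AᵀWy reads: 451·a + 47·b = -1215;  47·a + 11·b = -104.
det = 451·11 − 47² = 2752.
a = ((-1215)·11 − 47·(-104))/2752 = -8477/2752; b = (451·(-104) − 47·(-1215))/2752 = 10201/2752.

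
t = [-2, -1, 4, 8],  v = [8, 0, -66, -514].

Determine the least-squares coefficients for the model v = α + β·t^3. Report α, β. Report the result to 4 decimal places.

α = -0.9128, β = -1.0024

Normal-equation sums: Σ1 = 4, Σt^3 = 567, Σt^3·t^3 = 266305.
And Σv = -572, Σt^3·v = -267456.
AᵀA·[α, β]ᵀ = Aᵀv becomes [[4, 567]; [567, 266305]]·[α, β]ᵀ = [-572, -267456]ᵀ.
Eliminating β: 266305·(row 1) − 567·(row 2) gives 743731·α = 266305·(-572) − 567·(-267456) = -678908, so α = -678908/743731.
Then β = ((-267456) − 567·(-678908/743731))/266305 = -745500/743731.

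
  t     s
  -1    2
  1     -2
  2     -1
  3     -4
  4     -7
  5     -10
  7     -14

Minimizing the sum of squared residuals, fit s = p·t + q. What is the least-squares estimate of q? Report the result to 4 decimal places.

q = 1.0000

Forming XᵀX = [[105, 21]; [21, 7]] and Xᵀs = [-194, -36]ᵀ gives XᵀX·[p, q]ᵀ = Xᵀs.
Eliminating q: 7·(row 1) − 21·(row 2) gives 294·p = 7·(-194) − 21·(-36) = -602, so p = -43/21.
Then q = ((-36) − 21·(-43/21))/7 = 1.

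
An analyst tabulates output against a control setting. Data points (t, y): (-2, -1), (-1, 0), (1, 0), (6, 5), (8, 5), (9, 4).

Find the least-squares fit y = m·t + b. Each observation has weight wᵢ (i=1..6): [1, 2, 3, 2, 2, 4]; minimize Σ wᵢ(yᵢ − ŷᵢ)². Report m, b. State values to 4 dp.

Entries of MᵀWM: Σwᵢ·t·t = 533, Σwᵢ·t = 63, Σwᵢ·1 = 14.
And Σwᵢ·t·y = 286, Σwᵢ·y = 35.
Normal equations: [[533, 63]; [63, 14]]·[m, b]ᵀ = [286, 35]ᵀ.
Δ = 533·14 − 63² = 3493.
m = (286·14 − 63·35)/3493 = 257/499; b = (533·35 − 63·286)/3493 = 91/499.

m = 0.5150, b = 0.1824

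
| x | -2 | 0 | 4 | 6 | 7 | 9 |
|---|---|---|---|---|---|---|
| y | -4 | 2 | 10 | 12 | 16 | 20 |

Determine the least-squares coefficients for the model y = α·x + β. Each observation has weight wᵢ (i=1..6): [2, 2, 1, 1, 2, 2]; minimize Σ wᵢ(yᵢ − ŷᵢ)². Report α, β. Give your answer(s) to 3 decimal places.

α = 2.107, β = 0.993

The normal system MᵀWM·[α, β]ᵀ = MᵀWy is [[320, 38]; [38, 10]]·[α, β]ᵀ = [712, 90]ᵀ.
Eliminating β: 10·(row 1) − 38·(row 2) gives 1756·α = 10·712 − 38·90 = 3700, so α = 925/439.
Then β = (90 − 38·(925/439))/10 = 436/439.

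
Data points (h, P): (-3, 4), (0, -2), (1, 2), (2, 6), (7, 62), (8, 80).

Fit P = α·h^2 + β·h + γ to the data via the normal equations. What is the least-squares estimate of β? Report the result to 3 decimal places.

β = 1.508

With design matrix A, AᵀA = [[6595, 837, 127]; [837, 127, 15]; [127, 15, 6]] and AᵀP = [8220, 1076, 152]ᵀ.
Inverting the 3×3 Gram matrix, [α, β, γ]ᵀ = [64625/59836, 90203/59836, -38779/29918]ᵀ.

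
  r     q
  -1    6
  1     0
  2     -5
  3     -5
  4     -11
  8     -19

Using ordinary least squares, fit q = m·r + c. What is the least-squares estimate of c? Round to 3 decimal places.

c = 2.238

From the data, Σr·r = 95, Σr = 17, Σ1 = 6.
And Σr·q = -227, Σq = -34.
AᵀA·[m, c]ᵀ = Aᵀq becomes [[95, 17]; [17, 6]]·[m, c]ᵀ = [-227, -34]ᵀ.
Eliminating c: 6·(row 1) − 17·(row 2) gives 281·m = 6·(-227) − 17·(-34) = -784, so m = -784/281.
Then c = ((-34) − 17·(-784/281))/6 = 629/281.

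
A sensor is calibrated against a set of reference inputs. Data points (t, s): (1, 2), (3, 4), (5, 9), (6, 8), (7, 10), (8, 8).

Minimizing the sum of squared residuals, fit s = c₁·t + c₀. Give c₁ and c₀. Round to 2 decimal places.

Normal-equation sums: Σt·t = 184, Σt = 30, Σ1 = 6.
For Aᵀs: Σt·s = 241, Σs = 41.
Eliminating c₀: 6·(row 1) − 30·(row 2) gives 204·c₁ = 6·241 − 30·41 = 216, so c₁ = 18/17.
Then c₀ = (41 − 30·(18/17))/6 = 157/102.

c₁ = 1.06, c₀ = 1.54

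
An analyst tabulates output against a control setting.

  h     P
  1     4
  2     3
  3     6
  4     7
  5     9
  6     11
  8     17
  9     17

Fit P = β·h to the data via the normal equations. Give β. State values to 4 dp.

The normal system AᵀA·[β]ᵀ = AᵀP is [[236]]·[β]ᵀ = [456]ᵀ.
Hence β = 456 / 236 ≈ 1.9322.

β = 1.9322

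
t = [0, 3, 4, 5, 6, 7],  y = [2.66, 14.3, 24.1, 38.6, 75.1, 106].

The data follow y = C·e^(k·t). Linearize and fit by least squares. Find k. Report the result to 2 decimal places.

Linearized form: ln y = k·t + ln C. From the 6 transformed points,
Over the data: Σt = 25.0000, Σ(t)² = 135.0000, Σln y = 19.4563, Σt·ln y = 97.5329.
Normal system: [[135.0000, 25.0000]; [25.0000, 6]]·[k, ln C]ᵀ = [97.5329, 19.4563]ᵀ.
Solving (det = 185.0000): k = 0.53400, ln C = 1.01773.

k = 0.53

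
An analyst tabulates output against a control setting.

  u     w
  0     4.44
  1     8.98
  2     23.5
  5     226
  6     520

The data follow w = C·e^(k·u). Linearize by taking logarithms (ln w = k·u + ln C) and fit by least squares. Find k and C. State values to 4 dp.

Taking logs, ln w = k·u + ln C, so regress ln w on u.
Σu = 14.0000, Σ(u)² = 66.0000, Σln w = 18.5170, Σu·ln w = 73.1346.
Normal system: [[66.0000, 14.0000]; [14.0000, 5]]·[k, ln C]ᵀ = [73.1346, 18.5170]ᵀ.
Solving (det = 134.0000): k = 0.79429, ln C = 1.47939, so C = exp(1.47939) = 4.39026.

k = 0.7943, C = 4.3903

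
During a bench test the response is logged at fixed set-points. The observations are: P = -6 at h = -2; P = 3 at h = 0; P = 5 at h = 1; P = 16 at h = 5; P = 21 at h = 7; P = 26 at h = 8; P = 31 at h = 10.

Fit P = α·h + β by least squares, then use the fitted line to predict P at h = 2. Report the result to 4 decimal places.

Forming AᵀA = [[243, 29]; [29, 7]] and AᵀP = [762, 96]ᵀ gives AᵀA·[α, β]ᵀ = AᵀP.
det = 243·7 − 29² = 860.
α = (762·7 − 29·96)/860 = 255/86; β = (243·96 − 29·762)/860 = 123/86.
At h = 2: P̂ = (255/86)·(2) + (123/86)·(1) = 633/86.

P̂ = 7.3605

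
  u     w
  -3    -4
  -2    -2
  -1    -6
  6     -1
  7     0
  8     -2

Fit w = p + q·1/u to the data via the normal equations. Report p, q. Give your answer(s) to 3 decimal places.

From the data, Σ1 = 6, Σ1/u = -235/168, Σ1/u·1/u = 40217/28224.
For Xᵀw: Σw = -15, Σ1/u·w = 95/12.
Normal equations: [[6, -235/168]; [-235/168, 40217/28224]]·[p, q]ᵀ = [-15, 95/12]ᵀ.
Δ = 6·(40217/28224) − (-235/168)² = 186077/28224.
p = ((-15)·(40217/28224) − (-235/168)·(95/12))/(186077/28224) = -290705/186077; q = (6·(95/12) − (-235/168)·(-15))/(186077/28224) = 748440/186077.

p = -1.562, q = 4.022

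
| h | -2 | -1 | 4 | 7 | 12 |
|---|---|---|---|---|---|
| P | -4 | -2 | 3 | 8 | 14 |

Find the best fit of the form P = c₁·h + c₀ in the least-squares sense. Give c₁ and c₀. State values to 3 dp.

Sums needed: Σh·h = 214, Σh = 20, Σ1 = 5.
For XᵀP: Σh·P = 246, ΣP = 19.
So XᵀX·[c₁, c₀]ᵀ = XᵀP: [[214, 20]; [20, 5]]·[c₁, c₀]ᵀ = [246, 19]ᵀ.
Determinant 214·5 − 20² = 670.
c₁ = (246·5 − 20·19)/670 = 85/67; c₀ = (214·19 − 20·246)/670 = -427/335.

c₁ = 1.269, c₀ = -1.275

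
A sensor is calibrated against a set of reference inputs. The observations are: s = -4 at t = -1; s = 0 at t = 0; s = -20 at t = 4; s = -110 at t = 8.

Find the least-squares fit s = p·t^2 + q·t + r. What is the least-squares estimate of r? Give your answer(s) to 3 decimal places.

r = 0.821

From the data, Σt^2·t^2 = 4353, Σt^2·t = 575, Σt^2 = 81, Σt·t = 81, Σt = 11, Σ1 = 4.
And Σt^2·s = -7364, Σt·s = -956, Σs = -134.
Inverting the 3×3 Gram matrix, [p, q, r]ᵀ = [-14533/6796, 22199/6796, 1395/1699]ᵀ.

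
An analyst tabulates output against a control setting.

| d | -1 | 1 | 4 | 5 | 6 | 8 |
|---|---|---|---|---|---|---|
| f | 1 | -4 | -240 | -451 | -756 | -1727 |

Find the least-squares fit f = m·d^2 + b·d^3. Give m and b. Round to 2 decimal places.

m = -3.06, b = -2.99

Forming AᵀA = [[6275, 44693]; [44693, 328523]] and Aᵀf = [-152862, -1119260]ᵀ gives AᵀA·[m, b]ᵀ = Aᵀf.
det = 6275·328523 − 44693² = 64017576.
m = ((-152862)·328523 − 44693·(-1119260))/64017576 = -97797823/32008788; b = (6275·(-1119260) − 44693·(-152862))/64017576 = -95747567/32008788.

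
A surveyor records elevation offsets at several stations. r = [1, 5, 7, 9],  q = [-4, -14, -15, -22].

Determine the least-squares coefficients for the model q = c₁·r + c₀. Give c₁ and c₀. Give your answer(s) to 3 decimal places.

c₁ = -2.129, c₀ = -2.043

The normal system MᵀM·[c₁, c₀]ᵀ = Mᵀq is [[156, 22]; [22, 4]]·[c₁, c₀]ᵀ = [-377, -55]ᵀ.
Determinant 156·4 − 22² = 140.
c₁ = ((-377)·4 − 22·(-55))/140 = -149/70; c₀ = (156·(-55) − 22·(-377))/140 = -143/70.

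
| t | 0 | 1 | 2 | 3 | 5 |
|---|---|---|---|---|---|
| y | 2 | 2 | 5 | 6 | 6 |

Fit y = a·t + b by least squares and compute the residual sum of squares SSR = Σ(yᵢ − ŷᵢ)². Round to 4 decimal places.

Compute the Gram sums: Σt·t = 39, Σt = 11, Σ1 = 5.
And Σt·y = 60, Σy = 21.
AᵀA·[a, b]ᵀ = Aᵀy becomes [[39, 11]; [11, 5]]·[a, b]ᵀ = [60, 21]ᵀ.
Determinant 39·5 − 11² = 74.
a = (60·5 − 11·21)/74 = 69/74; b = (39·21 − 11·60)/74 = 159/74.
Residuals: -11/74, -40/37, 73/74, 39/37, -30/37; SSR = 291/74.

SSR = 3.9324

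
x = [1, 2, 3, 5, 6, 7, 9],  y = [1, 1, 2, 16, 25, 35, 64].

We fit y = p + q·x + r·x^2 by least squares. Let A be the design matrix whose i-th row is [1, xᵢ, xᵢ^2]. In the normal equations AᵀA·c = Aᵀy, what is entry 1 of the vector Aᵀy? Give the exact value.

144

Entry 1 ↔ basis 1, so (Aᵀy)_{1} = Σᵢ yᵢ = (1)·(1) + (1)·(1) + (1)·(2) + (1)·(16) + (1)·(25) + (1)·(35) + (1)·(64) = 144.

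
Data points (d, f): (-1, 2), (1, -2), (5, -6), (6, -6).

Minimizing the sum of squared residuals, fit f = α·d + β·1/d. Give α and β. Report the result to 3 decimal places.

The normal system AᵀA·[α, β]ᵀ = Aᵀf is [[63, 4]; [4, 1861/900]]·[α, β]ᵀ = [-70, -31/5]ᵀ.
Eliminating β: (1861/900)·(row 1) − 4·(row 2) gives (11427/100)·α = (1861/900)·(-70) − 4·(-31/5) = -2159/18, so α = -107950/102843.
Then β = ((-31/5) − 4·(-107950/102843))/(1861/900) = -11060/11427.

α = -1.050, β = -0.968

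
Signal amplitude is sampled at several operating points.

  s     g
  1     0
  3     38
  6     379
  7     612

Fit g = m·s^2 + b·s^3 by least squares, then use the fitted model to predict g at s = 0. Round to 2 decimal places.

ĝ = 0.00

AᵀA·[m, b]ᵀ = Aᵀg reads: 3779·m + 24827·b = 43974;  24827·m + 165035·b = 292806.
(Σs^2·s^2 = 3779, Σs^2·s^3 = 24827, Σs^3·s^3 = 165035, Σs^2·g = 43974, Σs^3·g = 292806.)
det = 3779·165035 − 24827² = 7287336.
m = (43974·165035 − 24827·292806)/7287336 = -170076/101213; b = (3779·292806 − 24827·43974)/7287336 = 205158/101213.
At s = 0: ĝ = (-170076/101213)·(0) + (205158/101213)·(0) = 0.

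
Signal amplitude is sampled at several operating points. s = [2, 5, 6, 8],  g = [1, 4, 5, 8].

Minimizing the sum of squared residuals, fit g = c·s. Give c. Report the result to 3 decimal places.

c = 0.899

From the data, Σs·s = 129.
And Σs·g = 116.
So XᵀX·[c]ᵀ = Xᵀg: [[129]]·[c]ᵀ = [116]ᵀ.
Hence c = 116 / 129 ≈ 0.899225.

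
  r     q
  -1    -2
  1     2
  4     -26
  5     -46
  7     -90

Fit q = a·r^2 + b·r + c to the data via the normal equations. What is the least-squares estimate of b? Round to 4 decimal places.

Forming AᵀA = [[3284, 532, 92]; [532, 92, 16]; [92, 16, 5]] and Aᵀq = [-5976, -960, -162]ᵀ gives AᵀA·[a, b, c]ᵀ = Aᵀq.
Row-reducing yields a = -100/49, b = 52/49, c = 86/49.

b = 1.0612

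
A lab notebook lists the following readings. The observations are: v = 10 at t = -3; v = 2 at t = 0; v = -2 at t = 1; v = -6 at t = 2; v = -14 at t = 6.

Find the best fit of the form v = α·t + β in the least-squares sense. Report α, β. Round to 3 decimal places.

α = -2.710, β = 1.252

Forming XᵀX = [[50, 6]; [6, 5]] and Xᵀv = [-128, -10]ᵀ gives XᵀX·[α, β]ᵀ = Xᵀv.
Determinant 50·5 − 6² = 214.
α = ((-128)·5 − 6·(-10))/214 = -290/107; β = (50·(-10) − 6·(-128))/214 = 134/107.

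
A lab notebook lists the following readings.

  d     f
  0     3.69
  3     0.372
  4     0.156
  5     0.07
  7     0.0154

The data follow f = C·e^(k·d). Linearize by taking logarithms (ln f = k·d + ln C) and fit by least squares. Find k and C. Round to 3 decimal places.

k = -0.787, C = 3.726

Taking logs, ln f = k·d + ln C, so regress ln f on d.
AᵀA = [[99.0000, 19.0000]; [19.0000, 5]], rhs = [-52.9082, -8.3738]ᵀ  (here Σd = 19.0000, Σ(d)² = 99.0000, Σln f = -8.3738, Σd·ln f = -52.9082).
Slope k = (n·Σd·ln f − Σd·Σln f)/(n·Σ(d)² − (Σd)²) = (5·-52.9082 − 19.0000·-8.3738)/134.0000 = -0.78686; ln C = (Σln f − k·Σd)/n = 1.31531, so C = exp(1.31531) = 3.72590.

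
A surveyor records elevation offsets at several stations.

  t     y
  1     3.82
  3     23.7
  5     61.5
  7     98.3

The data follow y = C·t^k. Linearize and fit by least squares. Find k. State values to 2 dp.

Let Y = ln y. Fitting Y = k·ln t + ln C by least squares:
Σln t = 4.6540, Σ(ln t)² = 7.5838, Σln y = 13.2128, Σln t·ln y = 19.0348.
Normal system: [[7.5838, 4.6540]; [4.6540, 4]]·[k, ln C]ᵀ = [19.0348, 13.2128]ᵀ.
Δ = 7.5838·4 − (4.6540)² = 8.6759; k = (19.0348·4 − 4.6540·13.2128)/8.6759 = 1.68831, ln C = (7.5838·13.2128 − 4.6540·19.0348)/8.6759 = 1.33886.

k = 1.69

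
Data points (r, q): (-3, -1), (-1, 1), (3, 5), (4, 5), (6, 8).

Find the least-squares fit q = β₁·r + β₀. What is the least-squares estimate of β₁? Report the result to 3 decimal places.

β₁ = 0.960

AᵀA·[β₁, β₀]ᵀ = Aᵀq reads: 71·β₁ + 9·β₀ = 85;  9·β₁ + 5·β₀ = 18.
det = 71·5 − 9² = 274.
β₁ = (85·5 − 9·18)/274 = 263/274; β₀ = (71·18 − 9·85)/274 = 513/274.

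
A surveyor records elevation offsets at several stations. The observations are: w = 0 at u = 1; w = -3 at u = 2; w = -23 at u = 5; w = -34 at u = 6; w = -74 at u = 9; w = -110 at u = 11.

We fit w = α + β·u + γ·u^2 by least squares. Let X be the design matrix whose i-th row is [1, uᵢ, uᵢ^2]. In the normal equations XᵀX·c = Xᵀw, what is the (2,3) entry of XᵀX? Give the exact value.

2410

Row 2 ↔ basis u, column 3 ↔ basis u^2, so (XᵀX)_{2,3} = Σᵢ (u)·(u^2) = (1)·(1) + (2)·(4) + (5)·(25) + (6)·(36) + (9)·(81) + (11)·(121) = 2410.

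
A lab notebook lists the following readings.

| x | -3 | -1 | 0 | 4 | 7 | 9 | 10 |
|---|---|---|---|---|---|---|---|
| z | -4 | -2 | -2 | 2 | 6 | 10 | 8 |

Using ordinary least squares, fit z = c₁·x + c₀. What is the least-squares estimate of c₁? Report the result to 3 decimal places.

Setting ∂/∂c₁ … = 0 gives: 256·c₁ + 26·c₀ = 234;  26·c₁ + 7·c₀ = 18.
Determinant 256·7 − 26² = 1116.
c₁ = (234·7 − 26·18)/1116 = 65/62; c₀ = (256·18 − 26·234)/1116 = -41/31.

c₁ = 1.048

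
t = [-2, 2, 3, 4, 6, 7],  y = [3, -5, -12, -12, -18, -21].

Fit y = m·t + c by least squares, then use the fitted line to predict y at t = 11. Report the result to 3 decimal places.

Forming AᵀA = [[118, 20]; [20, 6]] and Aᵀy = [-355, -65]ᵀ gives AᵀA·[m, c]ᵀ = Aᵀy.
Eliminating c: 6·(row 1) − 20·(row 2) gives 308·m = 6·(-355) − 20·(-65) = -830, so m = -415/154.
Then c = ((-65) − 20·(-415/154))/6 = -285/154.
At t = 11: ŷ = (-415/154)·(11) + (-285/154)·(1) = -2425/77.

ŷ = -31.494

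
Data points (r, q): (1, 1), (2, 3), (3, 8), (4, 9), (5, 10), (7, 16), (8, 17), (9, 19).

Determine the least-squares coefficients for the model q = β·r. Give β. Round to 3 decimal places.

β = 2.153

The normal equations are: 249·β = 536.
β = 536/249 = 2.15261.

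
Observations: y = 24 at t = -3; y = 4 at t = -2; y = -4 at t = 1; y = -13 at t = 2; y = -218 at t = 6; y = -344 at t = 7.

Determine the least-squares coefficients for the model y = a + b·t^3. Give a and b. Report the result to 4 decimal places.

a = -3.6741, b = -0.9924

Compute the Gram sums: Σ1 = 6, Σt^3 = 533, Σt^3·t^3 = 165163.
Moment sums: Σy = -551, Σt^3·y = -165868.
Determinant 6·165163 − 533² = 706889.
a = ((-551)·165163 − 533·(-165868))/706889 = -2597169/706889; b = (6·(-165868) − 533·(-551))/706889 = -701525/706889.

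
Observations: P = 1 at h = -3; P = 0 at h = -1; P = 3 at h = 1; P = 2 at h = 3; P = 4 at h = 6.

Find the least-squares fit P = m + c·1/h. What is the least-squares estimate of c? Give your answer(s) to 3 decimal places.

c = 1.634

Setting ∂/∂m … = 0 gives: 5·m + (1/6)·c = 10;  (1/6)·m + (9/4)·c = 4.
(Σ1 = 5, Σ1/h = 1/6, Σ1/h·1/h = 9/4, ΣP = 10, Σ1/h·P = 4.)
det = 5·(9/4) − (1/6)² = 101/9.
m = (10·(9/4) − (1/6)·4)/(101/9) = 393/202; c = (5·4 − (1/6)·10)/(101/9) = 165/101.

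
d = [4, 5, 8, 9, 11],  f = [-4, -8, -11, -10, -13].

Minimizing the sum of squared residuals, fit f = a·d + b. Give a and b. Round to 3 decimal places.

a = -1.102, b = -1.042

Compute the Gram sums: Σd·d = 307, Σd = 37, Σ1 = 5.
Right-hand side: Σd·f = -377, Σf = -46.
AᵀA·[a, b]ᵀ = Aᵀf becomes [[307, 37]; [37, 5]]·[a, b]ᵀ = [-377, -46]ᵀ.
Determinant 307·5 − 37² = 166.
a = ((-377)·5 − 37·(-46))/166 = -183/166; b = (307·(-46) − 37·(-377))/166 = -173/166.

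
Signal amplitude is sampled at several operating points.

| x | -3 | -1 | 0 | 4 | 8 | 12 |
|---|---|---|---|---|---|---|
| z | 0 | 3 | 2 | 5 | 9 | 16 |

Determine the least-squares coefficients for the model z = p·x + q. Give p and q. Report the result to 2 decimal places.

From the data, Σx·x = 234, Σx = 20, Σ1 = 6.
Moment sums: Σx·z = 281, Σz = 35.
Normal equations: [[234, 20]; [20, 6]]·[p, q]ᵀ = [281, 35]ᵀ.
Eliminating q: 6·(row 1) − 20·(row 2) gives 1004·p = 6·281 − 20·35 = 986, so p = 493/502.
Then q = (35 − 20·(493/502))/6 = 1285/502.

p = 0.98, q = 2.56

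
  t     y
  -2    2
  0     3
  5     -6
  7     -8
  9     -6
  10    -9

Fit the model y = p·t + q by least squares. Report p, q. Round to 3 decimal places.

Entries of MᵀM: Σt·t = 259, Σt = 29, Σ1 = 6.
And Σt·y = -234, Σy = -24.
MᵀM·[p, q]ᵀ = Mᵀy becomes [[259, 29]; [29, 6]]·[p, q]ᵀ = [-234, -24]ᵀ.
Eliminating q: 6·(row 1) − 29·(row 2) gives 713·p = 6·(-234) − 29·(-24) = -708, so p = -708/713.
Then q = ((-24) − 29·(-708/713))/6 = 570/713.

p = -0.993, q = 0.799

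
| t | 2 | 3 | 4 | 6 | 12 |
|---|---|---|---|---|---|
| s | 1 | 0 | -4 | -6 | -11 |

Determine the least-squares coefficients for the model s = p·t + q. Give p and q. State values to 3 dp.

p = -1.171, q = 2.323

MᵀM·[p, q]ᵀ = Mᵀs reads: 209·p + 27·q = -182;  27·p + 5·q = -20.
(Σt·t = 209, Σt = 27, Σ1 = 5, Σt·s = -182, Σs = -20.)
Determinant 209·5 − 27² = 316.
p = ((-182)·5 − 27·(-20))/316 = -185/158; q = (209·(-20) − 27·(-182))/316 = 367/158.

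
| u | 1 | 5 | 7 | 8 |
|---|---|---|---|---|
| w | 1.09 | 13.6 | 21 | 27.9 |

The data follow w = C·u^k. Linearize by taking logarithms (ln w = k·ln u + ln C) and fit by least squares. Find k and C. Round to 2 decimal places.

Let Y = ln w. Fitting Y = k·ln u + ln C by least squares:
Σln u = 5.6348, Σ(ln u)² = 10.7009, Σln w = 9.0694, Σln u·ln w = 17.0468.
Equations: 10.7009·k + 5.6348·ln C = 17.0468;  5.6348·k + 4·ln C = 9.0694.
Slope k = (n·Σln u·ln w − Σln u·Σln w)/(n·Σ(ln u)² − (Σln u)²) = (4·17.0468 − 5.6348·9.0694)/11.0529 = 1.54557; ln C = (Σln w − k·Σln u)/n = 0.09010, so C = exp(0.09010) = 1.09429.

k = 1.55, C = 1.09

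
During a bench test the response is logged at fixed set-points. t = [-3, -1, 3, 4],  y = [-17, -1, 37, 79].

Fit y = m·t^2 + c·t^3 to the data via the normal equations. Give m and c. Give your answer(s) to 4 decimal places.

m = 1.0546, c = 0.9786

With design matrix M, MᵀM = [[419, 1023]; [1023, 5555]] and Mᵀy = [1443, 6515]ᵀ.
Eliminating c: 5555·(row 1) − 1023·(row 2) gives 1281016·m = 5555·1443 − 1023·6515 = 1351020, so m = 30705/29114.
Then c = (6515 − 1023·(30705/29114))/5555 = 313399/320254.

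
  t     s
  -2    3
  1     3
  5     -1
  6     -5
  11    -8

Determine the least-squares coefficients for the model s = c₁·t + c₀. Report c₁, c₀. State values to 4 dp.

MᵀM·[c₁, c₀]ᵀ = Mᵀs reads: 187·c₁ + 21·c₀ = -126;  21·c₁ + 5·c₀ = -8.
Δ = 187·5 − 21² = 494.
c₁ = ((-126)·5 − 21·(-8))/494 = -231/247; c₀ = (187·(-8) − 21·(-126))/494 = 575/247.

c₁ = -0.9352, c₀ = 2.3279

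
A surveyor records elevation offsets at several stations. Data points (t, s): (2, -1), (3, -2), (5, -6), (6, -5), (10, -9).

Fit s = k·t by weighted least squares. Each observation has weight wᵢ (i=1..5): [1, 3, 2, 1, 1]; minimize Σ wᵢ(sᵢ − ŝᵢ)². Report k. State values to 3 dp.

Entries of MᵀWM: Σwᵢ·t·t = 217.
And Σwᵢ·t·s = -200.
Normal equations: [[217]]·[k]ᵀ = [-200]ᵀ.
k = (-200)/217 = -0.921659.

k = -0.922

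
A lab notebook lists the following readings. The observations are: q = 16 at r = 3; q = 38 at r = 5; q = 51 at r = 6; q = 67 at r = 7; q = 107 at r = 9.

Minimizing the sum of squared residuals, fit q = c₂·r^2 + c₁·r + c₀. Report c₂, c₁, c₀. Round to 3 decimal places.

c₂ = 1.143, c₁ = 1.386, c₀ = 1.771

With design matrix A, AᵀA = [[10964, 1440, 200]; [1440, 200, 30]; [200, 30, 5]] and Aᵀq = [14880, 1976, 279]ᵀ.
Inverting the 3×3 Gram matrix, [c₂, c₁, c₀]ᵀ = [8/7, 97/70, 62/35]ᵀ.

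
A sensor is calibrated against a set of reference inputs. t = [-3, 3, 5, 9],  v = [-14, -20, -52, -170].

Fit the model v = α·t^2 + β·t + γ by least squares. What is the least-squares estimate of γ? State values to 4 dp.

γ = 1.6450

Normal-equation sums: Σt^2·t^2 = 7348, Σt^2·t = 854, Σt^2 = 124, Σt·t = 124, Σt = 14, Σ1 = 4.
Moment sums: Σt^2·v = -15376, Σt·v = -1808, Σv = -256.
Normal equations: [[7348, 854, 124]; [854, 124, 14]; [124, 14, 4]]·[α, β, γ]ᵀ = [-15376, -1808, -256]ᵀ.
Inverting the 3×3 Gram matrix, [α, β, γ]ᵀ = [-81/40, -41/50, 329/200]ᵀ.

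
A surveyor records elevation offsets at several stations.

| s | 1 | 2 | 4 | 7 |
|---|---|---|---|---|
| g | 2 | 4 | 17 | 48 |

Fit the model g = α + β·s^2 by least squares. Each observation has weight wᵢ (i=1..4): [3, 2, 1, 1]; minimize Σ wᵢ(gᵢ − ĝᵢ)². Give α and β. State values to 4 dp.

α = 0.7925, β = 0.9665

The normal system MᵀWM·[α, β]ᵀ = MᵀWg is [[7, 76]; [76, 2692]]·[α, β]ᵀ = [79, 2662]ᵀ.
Eliminating β: 2692·(row 1) − 76·(row 2) gives 13068·α = 2692·79 − 76·2662 = 10356, so α = 863/1089.
Then β = (2662 − 76·(863/1089))/2692 = 2105/2178.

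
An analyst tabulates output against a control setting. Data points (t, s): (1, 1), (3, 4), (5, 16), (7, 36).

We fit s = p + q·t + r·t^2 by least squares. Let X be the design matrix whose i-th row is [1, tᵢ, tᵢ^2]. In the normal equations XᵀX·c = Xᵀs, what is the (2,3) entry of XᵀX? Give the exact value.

496

Row 2 ↔ basis t, column 3 ↔ basis t^2, so (XᵀX)_{2,3} = Σᵢ (t)·(t^2) = (1)·(1) + (3)·(9) + (5)·(25) + (7)·(49) = 496.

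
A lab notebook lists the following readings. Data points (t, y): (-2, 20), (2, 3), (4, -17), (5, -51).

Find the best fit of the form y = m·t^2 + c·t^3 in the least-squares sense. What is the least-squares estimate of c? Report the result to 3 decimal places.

c = -0.992

Entries of MᵀM: Σt^2·t^2 = 913, Σt^2·t^3 = 4149, Σt^3·t^3 = 19849.
Moment sums: Σt^2·y = -1455, Σt^3·y = -7599.
MᵀM·[m, c]ᵀ = Mᵀy becomes [[913, 4149]; [4149, 19849]]·[m, c]ᵀ = [-1455, -7599]ᵀ.
det = 913·19849 − 4149² = 907936.
m = ((-1455)·19849 − 4149·(-7599))/907936 = 661989/226984; c = (913·(-7599) − 4149·(-1455))/907936 = -225273/226984.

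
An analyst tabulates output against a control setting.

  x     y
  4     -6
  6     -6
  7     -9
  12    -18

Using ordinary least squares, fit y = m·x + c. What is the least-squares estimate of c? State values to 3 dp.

With design matrix M, MᵀM = [[245, 29]; [29, 4]] and Mᵀy = [-339, -39]ᵀ.
Determinant 245·4 − 29² = 139.
m = ((-339)·4 − 29·(-39))/139 = -225/139; c = (245·(-39) − 29·(-339))/139 = 276/139.

c = 1.986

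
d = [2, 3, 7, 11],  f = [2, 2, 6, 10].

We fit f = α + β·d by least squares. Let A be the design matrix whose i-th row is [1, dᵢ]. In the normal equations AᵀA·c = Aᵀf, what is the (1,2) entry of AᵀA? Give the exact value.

23

Row 1 ↔ basis 1, column 2 ↔ basis d, so (AᵀA)_{1,2} = Σᵢ d = (1)·(2) + (1)·(3) + (1)·(7) + (1)·(11) = 23.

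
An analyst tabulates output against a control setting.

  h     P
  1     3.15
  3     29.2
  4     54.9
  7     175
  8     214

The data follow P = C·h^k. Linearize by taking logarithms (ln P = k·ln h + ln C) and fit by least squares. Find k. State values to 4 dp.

k = 2.0465

Let Y = ln P. Fitting Y = k·ln h + ln C by least squares:
XᵀX = [[11.2394, 6.5103]; [6.5103, 5]], rhs = [30.4682, 19.0578]ᵀ  (here Σln h = 6.5103, Σ(ln h)² = 11.2394, Σln P = 19.0578, Σln h·ln P = 30.4682).
Solving (det = 13.8136): k = 2.04649, ln C = 1.14693.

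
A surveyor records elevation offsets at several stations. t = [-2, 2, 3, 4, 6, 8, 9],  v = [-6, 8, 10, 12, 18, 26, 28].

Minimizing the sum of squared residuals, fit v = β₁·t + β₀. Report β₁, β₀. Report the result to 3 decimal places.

β₁ = 3.074, β₀ = 0.542

Compute the Gram sums: Σt·t = 214, Σt = 30, Σ1 = 7.
And Σt·v = 674, Σv = 96.
Normal equations: [[214, 30]; [30, 7]]·[β₁, β₀]ᵀ = [674, 96]ᵀ.
det = 214·7 − 30² = 598.
β₁ = (674·7 − 30·96)/598 = 919/299; β₀ = (214·96 − 30·674)/598 = 162/299.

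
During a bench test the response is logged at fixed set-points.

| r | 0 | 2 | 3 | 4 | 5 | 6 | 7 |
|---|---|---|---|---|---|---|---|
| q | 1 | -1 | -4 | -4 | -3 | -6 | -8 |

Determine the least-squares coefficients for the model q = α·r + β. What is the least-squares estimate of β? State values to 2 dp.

The normal equations are: 139·α + 27·β = -137;  27·α + 7·β = -25.
Δ = 139·7 − 27² = 244.
α = ((-137)·7 − 27·(-25))/244 = -71/61; β = (139·(-25) − 27·(-137))/244 = 56/61.

β = 0.92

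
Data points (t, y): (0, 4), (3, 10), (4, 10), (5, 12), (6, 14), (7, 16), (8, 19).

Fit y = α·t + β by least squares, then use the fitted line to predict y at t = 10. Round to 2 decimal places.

The normal system AᵀA·[α, β]ᵀ = Aᵀy is [[199, 33]; [33, 7]]·[α, β]ᵀ = [478, 85]ᵀ.
Determinant 199·7 − 33² = 304.
α = (478·7 − 33·85)/304 = 541/304; β = (199·85 − 33·478)/304 = 1141/304.
At t = 10: ŷ = (541/304)·(10) + (1141/304)·(1) = 6551/304.

ŷ = 21.55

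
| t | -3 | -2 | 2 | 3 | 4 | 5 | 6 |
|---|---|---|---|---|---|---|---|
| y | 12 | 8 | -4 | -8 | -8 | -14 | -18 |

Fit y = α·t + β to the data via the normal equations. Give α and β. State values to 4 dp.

α = -3.1815, β = 2.2460

Normal-equation sums: Σt·t = 103, Σt = 15, Σ1 = 7.
Moment sums: Σt·y = -294, Σy = -32.
Normal equations: [[103, 15]; [15, 7]]·[α, β]ᵀ = [-294, -32]ᵀ.
Eliminating β: 7·(row 1) − 15·(row 2) gives 496·α = 7·(-294) − 15·(-32) = -1578, so α = -789/248.
Then β = ((-32) − 15·(-789/248))/7 = 557/248.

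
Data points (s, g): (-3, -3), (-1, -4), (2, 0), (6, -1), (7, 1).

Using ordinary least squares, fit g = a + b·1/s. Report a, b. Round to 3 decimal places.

From the data, Σ1 = 5, Σ1/s = -11/21, Σ1/s·1/s = 1243/882.
And Σg = -7, Σ1/s·g = 209/42.
Normal equations: [[5, -11/21]; [-11/21, 1243/882]]·[a, b]ᵀ = [-7, 209/42]ᵀ.
Δ = 5·(1243/882) − (-11/21)² = 1991/294.
a = ((-7)·(1243/882) − (-11/21)·(209/42))/(1991/294) = -194/181; b = (5·(209/42) − (-11/21)·(-7))/(1991/294) = 567/181.

a = -1.072, b = 3.133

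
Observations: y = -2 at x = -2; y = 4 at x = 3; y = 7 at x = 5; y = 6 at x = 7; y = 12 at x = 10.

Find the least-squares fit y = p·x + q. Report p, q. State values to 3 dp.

The normal system AᵀA·[p, q]ᵀ = Aᵀy is [[187, 23]; [23, 5]]·[p, q]ᵀ = [213, 27]ᵀ.
Δ = 187·5 − 23² = 406.
p = (213·5 − 23·27)/406 = 222/203; q = (187·27 − 23·213)/406 = 75/203.

p = 1.094, q = 0.369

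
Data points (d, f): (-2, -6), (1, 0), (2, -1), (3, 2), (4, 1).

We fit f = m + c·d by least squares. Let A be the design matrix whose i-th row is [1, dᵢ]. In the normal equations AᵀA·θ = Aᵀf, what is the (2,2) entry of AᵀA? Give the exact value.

Row 2 ↔ basis d, column 2 ↔ basis d, so (AᵀA)_{2,2} = Σᵢ (d)·(d) = (-2)·(-2) + (1)·(1) + (2)·(2) + (3)·(3) + (4)·(4) = 34.

34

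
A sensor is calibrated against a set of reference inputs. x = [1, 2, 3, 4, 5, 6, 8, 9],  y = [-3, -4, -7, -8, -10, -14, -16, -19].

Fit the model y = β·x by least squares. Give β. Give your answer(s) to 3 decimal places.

β = -2.106

From the data, Σx·x = 236.
Moment sums: Σx·y = -497.
β = (-497)/236 = -2.10593.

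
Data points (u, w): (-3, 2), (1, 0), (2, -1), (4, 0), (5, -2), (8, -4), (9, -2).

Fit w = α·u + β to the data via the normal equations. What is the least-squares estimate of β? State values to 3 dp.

β = 0.508

The normal equations are: 200·α + 26·β = -68;  26·α + 7·β = -7.
Δ = 200·7 − 26² = 724.
α = ((-68)·7 − 26·(-7))/724 = -147/362; β = (200·(-7) − 26·(-68))/724 = 92/181.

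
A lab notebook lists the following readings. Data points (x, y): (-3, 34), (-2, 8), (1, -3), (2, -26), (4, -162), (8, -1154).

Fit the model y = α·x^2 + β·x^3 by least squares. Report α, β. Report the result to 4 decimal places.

α = -2.1795, β = -1.9816

MᵀM·[α, β]ᵀ = Mᵀy reads: 4466·α + 33550·β = -76217;  33550·α + 267098·β = -602409.
(Σx^2·x^2 = 4466, Σx^2·x^3 = 33550, Σx^3·x^3 = 267098, Σx^2·y = -76217, Σx^3·y = -602409.)
Determinant 4466·267098 − 33550² = 67257168.
α = ((-76217)·267098 − 33550·(-602409))/67257168 = -36646579/16814292; β = (4466·(-602409) − 33550·(-76217))/67257168 = -3029051/1528572.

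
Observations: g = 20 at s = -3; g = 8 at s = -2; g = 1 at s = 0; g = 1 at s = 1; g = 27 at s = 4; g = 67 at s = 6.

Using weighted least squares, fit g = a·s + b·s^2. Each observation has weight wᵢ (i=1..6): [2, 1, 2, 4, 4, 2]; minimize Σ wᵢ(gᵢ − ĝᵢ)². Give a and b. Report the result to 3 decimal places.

Forming MᵀWM = [[162, 630]; [630, 3798]] and MᵀWg = [1104, 6948]ᵀ gives MᵀWM·[a, b]ᵀ = MᵀWg.
Δ = 162·3798 − 630² = 218376.
a = (1104·3798 − 630·6948)/218376 = -853/1011; b = (162·6948 − 630·1104)/218376 = 1991/1011.

a = -0.844, b = 1.969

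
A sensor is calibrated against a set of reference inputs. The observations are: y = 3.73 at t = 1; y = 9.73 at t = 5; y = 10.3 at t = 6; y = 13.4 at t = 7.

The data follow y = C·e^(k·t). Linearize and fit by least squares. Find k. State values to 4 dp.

k = 0.2114

Taking logs, ln y = k·t + ln C, so regress ln y on t.
XᵀX = [[111.0000, 19.0000]; [19.0000, 4]], rhs = [44.8521, 8.5190]ᵀ  (here Σt = 19.0000, Σ(t)² = 111.0000, Σln y = 8.5190, Σt·ln y = 44.8521).
Solving (det = 83.0000): k = 0.21141, ln C = 1.12555.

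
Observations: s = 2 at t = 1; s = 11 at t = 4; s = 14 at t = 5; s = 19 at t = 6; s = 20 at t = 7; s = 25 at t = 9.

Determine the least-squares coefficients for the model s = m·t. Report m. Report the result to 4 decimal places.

m = 2.8606

The normal system MᵀM·[m]ᵀ = Mᵀs is [[208]]·[m]ᵀ = [595]ᵀ.
Hence m = 595 / 208 ≈ 2.86058.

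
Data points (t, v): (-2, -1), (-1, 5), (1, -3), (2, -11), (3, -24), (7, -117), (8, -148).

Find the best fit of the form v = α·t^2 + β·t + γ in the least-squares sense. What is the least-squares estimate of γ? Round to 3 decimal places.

Normal-equation sums: Σt^2·t^2 = 6612, Σt^2·t = 882, Σt^2 = 132, Σt·t = 132, Σt = 18, Σ1 = 7.
Moment sums: Σt^2·v = -15467, Σt·v = -2103, Σv = -299.
Normal equations: [[6612, 882, 132]; [882, 132, 18]; [132, 18, 7]]·[α, β, γ]ᵀ = [-15467, -2103, -299]ᵀ.
Solving the 3×3 system (Gaussian elimination) gives α = -138359/68838, β = -65217/22946, γ = 28632/11473.

γ = 2.496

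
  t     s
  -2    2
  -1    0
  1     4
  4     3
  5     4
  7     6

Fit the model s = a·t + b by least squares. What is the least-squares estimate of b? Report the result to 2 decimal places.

Normal-equation sums: Σt·t = 96, Σt = 14, Σ1 = 6.
Right-hand side: Σt·s = 74, Σs = 19.
Normal equations: [[96, 14]; [14, 6]]·[a, b]ᵀ = [74, 19]ᵀ.
Δ = 96·6 − 14² = 380.
a = (74·6 − 14·19)/380 = 89/190; b = (96·19 − 14·74)/380 = 197/95.

b = 2.07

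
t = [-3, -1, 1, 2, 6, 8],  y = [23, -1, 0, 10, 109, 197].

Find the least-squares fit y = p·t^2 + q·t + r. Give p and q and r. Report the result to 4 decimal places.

Forming AᵀA = [[5491, 709, 115]; [709, 115, 13]; [115, 13, 6]] and Aᵀy = [16778, 2182, 338]ᵀ gives AᵀA·[p, q, r]ᵀ = Aᵀy.
Inverting the 3×3 Gram matrix, [p, q, r]ᵀ = [85406/27735, 10756/27735, -32616/9245]ᵀ.

p = 3.0794, q = 0.3878, r = -3.5280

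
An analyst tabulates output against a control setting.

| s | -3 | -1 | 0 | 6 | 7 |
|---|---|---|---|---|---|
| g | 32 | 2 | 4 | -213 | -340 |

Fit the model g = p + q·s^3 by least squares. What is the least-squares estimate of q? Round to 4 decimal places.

q = -1.0015

From the data, Σ1 = 5, Σs^3 = 531, Σs^3·s^3 = 165035.
Right-hand side: Σg = -515, Σs^3·g = -163494.
XᵀX·[p, q]ᵀ = Xᵀg becomes [[5, 531]; [531, 165035]]·[p, q]ᵀ = [-515, -163494]ᵀ.
Δ = 5·165035 − 531² = 543214.
p = ((-515)·165035 − 531·(-163494))/543214 = 260327/77602; q = (5·(-163494) − 531·(-515))/543214 = -77715/77602.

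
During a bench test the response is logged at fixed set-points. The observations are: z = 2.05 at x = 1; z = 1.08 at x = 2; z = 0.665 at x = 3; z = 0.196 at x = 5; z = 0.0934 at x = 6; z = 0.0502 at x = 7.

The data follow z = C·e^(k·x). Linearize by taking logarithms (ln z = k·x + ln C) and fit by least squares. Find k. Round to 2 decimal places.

Linearized form: ln z = k·x + ln C. From the 6 transformed points,
Σx = 24.0000, Σ(x)² = 124.0000, Σln z = -6.6054, Σx·ln z = -43.6677.
Equations: 124.0000·k + 24.0000·ln C = -43.6677;  24.0000·k + 6·ln C = -6.6054.
Slope k = (n·Σx·ln z − Σx·Σln z)/(n·Σ(x)² − (Σx)²) = (6·-43.6677 − 24.0000·-6.6054)/168.0000 = -0.61593; ln C = (Σln z − k·Σx)/n = 1.36282.

k = -0.62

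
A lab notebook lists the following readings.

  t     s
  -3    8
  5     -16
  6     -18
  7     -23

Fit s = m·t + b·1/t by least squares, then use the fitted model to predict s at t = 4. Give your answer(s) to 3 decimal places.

Entries of MᵀM: Σt·t = 119, Σt·1/t = 4, Σ1/t·1/t = 8789/44100.
Moment sums: Σt·s = -373, Σ1/t·s = -1276/105.
So MᵀM·[m, b]ᵀ = Mᵀs: [[119, 4]; [4, 8789/44100]]·[m, b]ᵀ = [-373, -1276/105]ᵀ.
Eliminating b: (8789/44100)·(row 1) − 4·(row 2) gives (48613/6300)·m = (8789/44100)·(-373) − 4·(-1276/105) = -1134617/44100, so m = -1134617/340291.
Then b = ((-1276/105) − 4·(-1134617/340291))/(8789/44100) = 288960/48613.
At t = 4: ŝ = (-1134617/340291)·(4) + (288960/48613)·(1/4) = -4032788/340291.

ŝ = -11.851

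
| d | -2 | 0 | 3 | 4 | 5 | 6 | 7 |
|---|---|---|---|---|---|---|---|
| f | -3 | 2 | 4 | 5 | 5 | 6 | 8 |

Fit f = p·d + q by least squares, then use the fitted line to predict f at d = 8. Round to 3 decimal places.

Compute the Gram sums: Σd·d = 139, Σd = 23, Σ1 = 7.
Moment sums: Σd·f = 155, Σf = 27.
Normal equations: [[139, 23]; [23, 7]]·[p, q]ᵀ = [155, 27]ᵀ.
Δ = 139·7 − 23² = 444.
p = (155·7 − 23·27)/444 = 116/111; q = (139·27 − 23·155)/444 = 47/111.
At d = 8: f̂ = (116/111)·(8) + (47/111)·(1) = 325/37.

f̂ = 8.784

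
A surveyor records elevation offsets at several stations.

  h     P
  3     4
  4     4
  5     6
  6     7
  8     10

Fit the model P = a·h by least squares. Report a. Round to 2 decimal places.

Normal-equation sums: Σh·h = 150.
For MᵀP: Σh·P = 180.
So MᵀM·[a]ᵀ = MᵀP: [[150]]·[a]ᵀ = [180]ᵀ.
a = 180/150 = 1.2.

a = 1.20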